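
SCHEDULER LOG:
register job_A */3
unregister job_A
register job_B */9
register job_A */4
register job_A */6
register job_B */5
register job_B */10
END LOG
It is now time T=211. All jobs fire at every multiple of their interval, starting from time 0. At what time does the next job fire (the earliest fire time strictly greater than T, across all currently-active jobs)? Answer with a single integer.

Op 1: register job_A */3 -> active={job_A:*/3}
Op 2: unregister job_A -> active={}
Op 3: register job_B */9 -> active={job_B:*/9}
Op 4: register job_A */4 -> active={job_A:*/4, job_B:*/9}
Op 5: register job_A */6 -> active={job_A:*/6, job_B:*/9}
Op 6: register job_B */5 -> active={job_A:*/6, job_B:*/5}
Op 7: register job_B */10 -> active={job_A:*/6, job_B:*/10}
  job_A: interval 6, next fire after T=211 is 216
  job_B: interval 10, next fire after T=211 is 220
Earliest fire time = 216 (job job_A)

Answer: 216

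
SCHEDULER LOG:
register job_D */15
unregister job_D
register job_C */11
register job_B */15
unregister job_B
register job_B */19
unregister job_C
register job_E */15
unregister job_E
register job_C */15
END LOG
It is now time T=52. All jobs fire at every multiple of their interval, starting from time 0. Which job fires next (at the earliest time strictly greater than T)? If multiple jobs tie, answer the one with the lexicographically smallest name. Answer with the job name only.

Op 1: register job_D */15 -> active={job_D:*/15}
Op 2: unregister job_D -> active={}
Op 3: register job_C */11 -> active={job_C:*/11}
Op 4: register job_B */15 -> active={job_B:*/15, job_C:*/11}
Op 5: unregister job_B -> active={job_C:*/11}
Op 6: register job_B */19 -> active={job_B:*/19, job_C:*/11}
Op 7: unregister job_C -> active={job_B:*/19}
Op 8: register job_E */15 -> active={job_B:*/19, job_E:*/15}
Op 9: unregister job_E -> active={job_B:*/19}
Op 10: register job_C */15 -> active={job_B:*/19, job_C:*/15}
  job_B: interval 19, next fire after T=52 is 57
  job_C: interval 15, next fire after T=52 is 60
Earliest = 57, winner (lex tiebreak) = job_B

Answer: job_B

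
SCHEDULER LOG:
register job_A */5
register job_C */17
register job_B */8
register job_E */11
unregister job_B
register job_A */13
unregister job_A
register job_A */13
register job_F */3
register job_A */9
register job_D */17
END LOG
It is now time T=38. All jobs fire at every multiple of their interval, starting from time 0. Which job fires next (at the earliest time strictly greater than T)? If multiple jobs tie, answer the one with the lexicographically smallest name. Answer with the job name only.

Answer: job_F

Derivation:
Op 1: register job_A */5 -> active={job_A:*/5}
Op 2: register job_C */17 -> active={job_A:*/5, job_C:*/17}
Op 3: register job_B */8 -> active={job_A:*/5, job_B:*/8, job_C:*/17}
Op 4: register job_E */11 -> active={job_A:*/5, job_B:*/8, job_C:*/17, job_E:*/11}
Op 5: unregister job_B -> active={job_A:*/5, job_C:*/17, job_E:*/11}
Op 6: register job_A */13 -> active={job_A:*/13, job_C:*/17, job_E:*/11}
Op 7: unregister job_A -> active={job_C:*/17, job_E:*/11}
Op 8: register job_A */13 -> active={job_A:*/13, job_C:*/17, job_E:*/11}
Op 9: register job_F */3 -> active={job_A:*/13, job_C:*/17, job_E:*/11, job_F:*/3}
Op 10: register job_A */9 -> active={job_A:*/9, job_C:*/17, job_E:*/11, job_F:*/3}
Op 11: register job_D */17 -> active={job_A:*/9, job_C:*/17, job_D:*/17, job_E:*/11, job_F:*/3}
  job_A: interval 9, next fire after T=38 is 45
  job_C: interval 17, next fire after T=38 is 51
  job_D: interval 17, next fire after T=38 is 51
  job_E: interval 11, next fire after T=38 is 44
  job_F: interval 3, next fire after T=38 is 39
Earliest = 39, winner (lex tiebreak) = job_F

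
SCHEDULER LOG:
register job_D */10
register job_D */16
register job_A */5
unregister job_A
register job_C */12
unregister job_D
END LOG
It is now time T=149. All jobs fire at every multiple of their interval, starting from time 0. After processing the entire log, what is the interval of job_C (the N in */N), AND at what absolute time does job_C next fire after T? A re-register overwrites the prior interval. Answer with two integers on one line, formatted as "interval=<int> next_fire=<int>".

Answer: interval=12 next_fire=156

Derivation:
Op 1: register job_D */10 -> active={job_D:*/10}
Op 2: register job_D */16 -> active={job_D:*/16}
Op 3: register job_A */5 -> active={job_A:*/5, job_D:*/16}
Op 4: unregister job_A -> active={job_D:*/16}
Op 5: register job_C */12 -> active={job_C:*/12, job_D:*/16}
Op 6: unregister job_D -> active={job_C:*/12}
Final interval of job_C = 12
Next fire of job_C after T=149: (149//12+1)*12 = 156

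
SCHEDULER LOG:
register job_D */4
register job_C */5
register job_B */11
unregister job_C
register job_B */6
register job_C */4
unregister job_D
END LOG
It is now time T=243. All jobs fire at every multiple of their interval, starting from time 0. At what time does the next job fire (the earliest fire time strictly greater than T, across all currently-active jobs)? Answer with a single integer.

Answer: 244

Derivation:
Op 1: register job_D */4 -> active={job_D:*/4}
Op 2: register job_C */5 -> active={job_C:*/5, job_D:*/4}
Op 3: register job_B */11 -> active={job_B:*/11, job_C:*/5, job_D:*/4}
Op 4: unregister job_C -> active={job_B:*/11, job_D:*/4}
Op 5: register job_B */6 -> active={job_B:*/6, job_D:*/4}
Op 6: register job_C */4 -> active={job_B:*/6, job_C:*/4, job_D:*/4}
Op 7: unregister job_D -> active={job_B:*/6, job_C:*/4}
  job_B: interval 6, next fire after T=243 is 246
  job_C: interval 4, next fire after T=243 is 244
Earliest fire time = 244 (job job_C)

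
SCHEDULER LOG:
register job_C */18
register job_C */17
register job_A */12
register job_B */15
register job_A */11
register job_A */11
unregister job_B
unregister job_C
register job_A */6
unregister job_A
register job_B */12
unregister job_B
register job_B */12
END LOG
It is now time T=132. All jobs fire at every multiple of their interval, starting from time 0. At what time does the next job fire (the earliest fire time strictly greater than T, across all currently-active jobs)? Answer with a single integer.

Op 1: register job_C */18 -> active={job_C:*/18}
Op 2: register job_C */17 -> active={job_C:*/17}
Op 3: register job_A */12 -> active={job_A:*/12, job_C:*/17}
Op 4: register job_B */15 -> active={job_A:*/12, job_B:*/15, job_C:*/17}
Op 5: register job_A */11 -> active={job_A:*/11, job_B:*/15, job_C:*/17}
Op 6: register job_A */11 -> active={job_A:*/11, job_B:*/15, job_C:*/17}
Op 7: unregister job_B -> active={job_A:*/11, job_C:*/17}
Op 8: unregister job_C -> active={job_A:*/11}
Op 9: register job_A */6 -> active={job_A:*/6}
Op 10: unregister job_A -> active={}
Op 11: register job_B */12 -> active={job_B:*/12}
Op 12: unregister job_B -> active={}
Op 13: register job_B */12 -> active={job_B:*/12}
  job_B: interval 12, next fire after T=132 is 144
Earliest fire time = 144 (job job_B)

Answer: 144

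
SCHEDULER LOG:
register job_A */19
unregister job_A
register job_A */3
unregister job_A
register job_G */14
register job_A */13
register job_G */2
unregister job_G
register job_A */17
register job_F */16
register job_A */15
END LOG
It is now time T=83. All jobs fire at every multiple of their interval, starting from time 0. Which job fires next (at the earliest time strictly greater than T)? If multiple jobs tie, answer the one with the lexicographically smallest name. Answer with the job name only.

Answer: job_A

Derivation:
Op 1: register job_A */19 -> active={job_A:*/19}
Op 2: unregister job_A -> active={}
Op 3: register job_A */3 -> active={job_A:*/3}
Op 4: unregister job_A -> active={}
Op 5: register job_G */14 -> active={job_G:*/14}
Op 6: register job_A */13 -> active={job_A:*/13, job_G:*/14}
Op 7: register job_G */2 -> active={job_A:*/13, job_G:*/2}
Op 8: unregister job_G -> active={job_A:*/13}
Op 9: register job_A */17 -> active={job_A:*/17}
Op 10: register job_F */16 -> active={job_A:*/17, job_F:*/16}
Op 11: register job_A */15 -> active={job_A:*/15, job_F:*/16}
  job_A: interval 15, next fire after T=83 is 90
  job_F: interval 16, next fire after T=83 is 96
Earliest = 90, winner (lex tiebreak) = job_A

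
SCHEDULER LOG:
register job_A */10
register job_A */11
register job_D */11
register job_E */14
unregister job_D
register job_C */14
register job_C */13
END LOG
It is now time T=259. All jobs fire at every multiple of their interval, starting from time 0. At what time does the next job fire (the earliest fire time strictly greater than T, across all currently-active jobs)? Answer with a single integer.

Answer: 260

Derivation:
Op 1: register job_A */10 -> active={job_A:*/10}
Op 2: register job_A */11 -> active={job_A:*/11}
Op 3: register job_D */11 -> active={job_A:*/11, job_D:*/11}
Op 4: register job_E */14 -> active={job_A:*/11, job_D:*/11, job_E:*/14}
Op 5: unregister job_D -> active={job_A:*/11, job_E:*/14}
Op 6: register job_C */14 -> active={job_A:*/11, job_C:*/14, job_E:*/14}
Op 7: register job_C */13 -> active={job_A:*/11, job_C:*/13, job_E:*/14}
  job_A: interval 11, next fire after T=259 is 264
  job_C: interval 13, next fire after T=259 is 260
  job_E: interval 14, next fire after T=259 is 266
Earliest fire time = 260 (job job_C)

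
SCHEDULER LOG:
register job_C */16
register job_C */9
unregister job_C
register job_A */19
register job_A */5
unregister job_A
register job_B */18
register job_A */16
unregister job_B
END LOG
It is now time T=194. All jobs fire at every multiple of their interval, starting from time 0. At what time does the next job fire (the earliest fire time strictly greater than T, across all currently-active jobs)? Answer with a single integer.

Op 1: register job_C */16 -> active={job_C:*/16}
Op 2: register job_C */9 -> active={job_C:*/9}
Op 3: unregister job_C -> active={}
Op 4: register job_A */19 -> active={job_A:*/19}
Op 5: register job_A */5 -> active={job_A:*/5}
Op 6: unregister job_A -> active={}
Op 7: register job_B */18 -> active={job_B:*/18}
Op 8: register job_A */16 -> active={job_A:*/16, job_B:*/18}
Op 9: unregister job_B -> active={job_A:*/16}
  job_A: interval 16, next fire after T=194 is 208
Earliest fire time = 208 (job job_A)

Answer: 208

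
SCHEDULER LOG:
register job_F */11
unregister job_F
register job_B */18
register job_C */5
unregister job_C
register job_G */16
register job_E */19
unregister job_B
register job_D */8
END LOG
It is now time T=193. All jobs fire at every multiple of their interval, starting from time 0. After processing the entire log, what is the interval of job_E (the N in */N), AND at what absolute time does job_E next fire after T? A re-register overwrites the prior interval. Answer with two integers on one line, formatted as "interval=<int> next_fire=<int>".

Answer: interval=19 next_fire=209

Derivation:
Op 1: register job_F */11 -> active={job_F:*/11}
Op 2: unregister job_F -> active={}
Op 3: register job_B */18 -> active={job_B:*/18}
Op 4: register job_C */5 -> active={job_B:*/18, job_C:*/5}
Op 5: unregister job_C -> active={job_B:*/18}
Op 6: register job_G */16 -> active={job_B:*/18, job_G:*/16}
Op 7: register job_E */19 -> active={job_B:*/18, job_E:*/19, job_G:*/16}
Op 8: unregister job_B -> active={job_E:*/19, job_G:*/16}
Op 9: register job_D */8 -> active={job_D:*/8, job_E:*/19, job_G:*/16}
Final interval of job_E = 19
Next fire of job_E after T=193: (193//19+1)*19 = 209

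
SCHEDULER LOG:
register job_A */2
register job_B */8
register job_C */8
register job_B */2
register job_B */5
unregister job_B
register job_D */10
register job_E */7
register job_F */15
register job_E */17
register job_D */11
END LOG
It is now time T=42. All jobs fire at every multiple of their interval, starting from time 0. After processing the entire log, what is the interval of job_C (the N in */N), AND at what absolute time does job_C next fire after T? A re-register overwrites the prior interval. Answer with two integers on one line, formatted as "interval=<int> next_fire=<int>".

Answer: interval=8 next_fire=48

Derivation:
Op 1: register job_A */2 -> active={job_A:*/2}
Op 2: register job_B */8 -> active={job_A:*/2, job_B:*/8}
Op 3: register job_C */8 -> active={job_A:*/2, job_B:*/8, job_C:*/8}
Op 4: register job_B */2 -> active={job_A:*/2, job_B:*/2, job_C:*/8}
Op 5: register job_B */5 -> active={job_A:*/2, job_B:*/5, job_C:*/8}
Op 6: unregister job_B -> active={job_A:*/2, job_C:*/8}
Op 7: register job_D */10 -> active={job_A:*/2, job_C:*/8, job_D:*/10}
Op 8: register job_E */7 -> active={job_A:*/2, job_C:*/8, job_D:*/10, job_E:*/7}
Op 9: register job_F */15 -> active={job_A:*/2, job_C:*/8, job_D:*/10, job_E:*/7, job_F:*/15}
Op 10: register job_E */17 -> active={job_A:*/2, job_C:*/8, job_D:*/10, job_E:*/17, job_F:*/15}
Op 11: register job_D */11 -> active={job_A:*/2, job_C:*/8, job_D:*/11, job_E:*/17, job_F:*/15}
Final interval of job_C = 8
Next fire of job_C after T=42: (42//8+1)*8 = 48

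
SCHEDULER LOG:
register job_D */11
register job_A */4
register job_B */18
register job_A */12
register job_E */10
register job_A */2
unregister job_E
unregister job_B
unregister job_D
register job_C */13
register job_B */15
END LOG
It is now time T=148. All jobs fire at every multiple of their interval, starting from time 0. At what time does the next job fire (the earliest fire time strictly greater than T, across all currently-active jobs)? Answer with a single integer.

Op 1: register job_D */11 -> active={job_D:*/11}
Op 2: register job_A */4 -> active={job_A:*/4, job_D:*/11}
Op 3: register job_B */18 -> active={job_A:*/4, job_B:*/18, job_D:*/11}
Op 4: register job_A */12 -> active={job_A:*/12, job_B:*/18, job_D:*/11}
Op 5: register job_E */10 -> active={job_A:*/12, job_B:*/18, job_D:*/11, job_E:*/10}
Op 6: register job_A */2 -> active={job_A:*/2, job_B:*/18, job_D:*/11, job_E:*/10}
Op 7: unregister job_E -> active={job_A:*/2, job_B:*/18, job_D:*/11}
Op 8: unregister job_B -> active={job_A:*/2, job_D:*/11}
Op 9: unregister job_D -> active={job_A:*/2}
Op 10: register job_C */13 -> active={job_A:*/2, job_C:*/13}
Op 11: register job_B */15 -> active={job_A:*/2, job_B:*/15, job_C:*/13}
  job_A: interval 2, next fire after T=148 is 150
  job_B: interval 15, next fire after T=148 is 150
  job_C: interval 13, next fire after T=148 is 156
Earliest fire time = 150 (job job_A)

Answer: 150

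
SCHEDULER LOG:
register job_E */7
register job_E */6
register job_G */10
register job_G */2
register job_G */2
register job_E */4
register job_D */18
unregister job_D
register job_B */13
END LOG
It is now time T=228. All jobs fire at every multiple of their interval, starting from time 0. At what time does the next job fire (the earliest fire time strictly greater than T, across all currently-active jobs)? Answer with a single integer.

Op 1: register job_E */7 -> active={job_E:*/7}
Op 2: register job_E */6 -> active={job_E:*/6}
Op 3: register job_G */10 -> active={job_E:*/6, job_G:*/10}
Op 4: register job_G */2 -> active={job_E:*/6, job_G:*/2}
Op 5: register job_G */2 -> active={job_E:*/6, job_G:*/2}
Op 6: register job_E */4 -> active={job_E:*/4, job_G:*/2}
Op 7: register job_D */18 -> active={job_D:*/18, job_E:*/4, job_G:*/2}
Op 8: unregister job_D -> active={job_E:*/4, job_G:*/2}
Op 9: register job_B */13 -> active={job_B:*/13, job_E:*/4, job_G:*/2}
  job_B: interval 13, next fire after T=228 is 234
  job_E: interval 4, next fire after T=228 is 232
  job_G: interval 2, next fire after T=228 is 230
Earliest fire time = 230 (job job_G)

Answer: 230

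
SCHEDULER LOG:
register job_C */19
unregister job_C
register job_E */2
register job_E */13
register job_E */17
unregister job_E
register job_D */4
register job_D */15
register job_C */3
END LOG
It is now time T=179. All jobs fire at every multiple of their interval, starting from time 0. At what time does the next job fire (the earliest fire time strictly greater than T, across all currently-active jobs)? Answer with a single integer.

Op 1: register job_C */19 -> active={job_C:*/19}
Op 2: unregister job_C -> active={}
Op 3: register job_E */2 -> active={job_E:*/2}
Op 4: register job_E */13 -> active={job_E:*/13}
Op 5: register job_E */17 -> active={job_E:*/17}
Op 6: unregister job_E -> active={}
Op 7: register job_D */4 -> active={job_D:*/4}
Op 8: register job_D */15 -> active={job_D:*/15}
Op 9: register job_C */3 -> active={job_C:*/3, job_D:*/15}
  job_C: interval 3, next fire after T=179 is 180
  job_D: interval 15, next fire after T=179 is 180
Earliest fire time = 180 (job job_C)

Answer: 180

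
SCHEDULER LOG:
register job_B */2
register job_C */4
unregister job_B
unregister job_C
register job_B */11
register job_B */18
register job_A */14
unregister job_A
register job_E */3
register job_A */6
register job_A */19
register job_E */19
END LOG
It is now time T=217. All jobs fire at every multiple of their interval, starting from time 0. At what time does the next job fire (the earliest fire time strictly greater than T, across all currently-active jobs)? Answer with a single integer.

Op 1: register job_B */2 -> active={job_B:*/2}
Op 2: register job_C */4 -> active={job_B:*/2, job_C:*/4}
Op 3: unregister job_B -> active={job_C:*/4}
Op 4: unregister job_C -> active={}
Op 5: register job_B */11 -> active={job_B:*/11}
Op 6: register job_B */18 -> active={job_B:*/18}
Op 7: register job_A */14 -> active={job_A:*/14, job_B:*/18}
Op 8: unregister job_A -> active={job_B:*/18}
Op 9: register job_E */3 -> active={job_B:*/18, job_E:*/3}
Op 10: register job_A */6 -> active={job_A:*/6, job_B:*/18, job_E:*/3}
Op 11: register job_A */19 -> active={job_A:*/19, job_B:*/18, job_E:*/3}
Op 12: register job_E */19 -> active={job_A:*/19, job_B:*/18, job_E:*/19}
  job_A: interval 19, next fire after T=217 is 228
  job_B: interval 18, next fire after T=217 is 234
  job_E: interval 19, next fire after T=217 is 228
Earliest fire time = 228 (job job_A)

Answer: 228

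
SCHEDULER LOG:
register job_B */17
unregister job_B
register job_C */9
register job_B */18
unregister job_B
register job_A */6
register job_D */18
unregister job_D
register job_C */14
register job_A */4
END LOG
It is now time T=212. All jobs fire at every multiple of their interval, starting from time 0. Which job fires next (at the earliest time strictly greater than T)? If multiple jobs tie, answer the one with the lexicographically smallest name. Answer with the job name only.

Answer: job_A

Derivation:
Op 1: register job_B */17 -> active={job_B:*/17}
Op 2: unregister job_B -> active={}
Op 3: register job_C */9 -> active={job_C:*/9}
Op 4: register job_B */18 -> active={job_B:*/18, job_C:*/9}
Op 5: unregister job_B -> active={job_C:*/9}
Op 6: register job_A */6 -> active={job_A:*/6, job_C:*/9}
Op 7: register job_D */18 -> active={job_A:*/6, job_C:*/9, job_D:*/18}
Op 8: unregister job_D -> active={job_A:*/6, job_C:*/9}
Op 9: register job_C */14 -> active={job_A:*/6, job_C:*/14}
Op 10: register job_A */4 -> active={job_A:*/4, job_C:*/14}
  job_A: interval 4, next fire after T=212 is 216
  job_C: interval 14, next fire after T=212 is 224
Earliest = 216, winner (lex tiebreak) = job_A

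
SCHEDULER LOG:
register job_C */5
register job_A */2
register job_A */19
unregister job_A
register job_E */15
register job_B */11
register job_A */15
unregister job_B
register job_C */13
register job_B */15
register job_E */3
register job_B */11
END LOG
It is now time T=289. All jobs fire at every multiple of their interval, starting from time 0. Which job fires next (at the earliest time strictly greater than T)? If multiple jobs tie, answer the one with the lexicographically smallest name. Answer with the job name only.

Op 1: register job_C */5 -> active={job_C:*/5}
Op 2: register job_A */2 -> active={job_A:*/2, job_C:*/5}
Op 3: register job_A */19 -> active={job_A:*/19, job_C:*/5}
Op 4: unregister job_A -> active={job_C:*/5}
Op 5: register job_E */15 -> active={job_C:*/5, job_E:*/15}
Op 6: register job_B */11 -> active={job_B:*/11, job_C:*/5, job_E:*/15}
Op 7: register job_A */15 -> active={job_A:*/15, job_B:*/11, job_C:*/5, job_E:*/15}
Op 8: unregister job_B -> active={job_A:*/15, job_C:*/5, job_E:*/15}
Op 9: register job_C */13 -> active={job_A:*/15, job_C:*/13, job_E:*/15}
Op 10: register job_B */15 -> active={job_A:*/15, job_B:*/15, job_C:*/13, job_E:*/15}
Op 11: register job_E */3 -> active={job_A:*/15, job_B:*/15, job_C:*/13, job_E:*/3}
Op 12: register job_B */11 -> active={job_A:*/15, job_B:*/11, job_C:*/13, job_E:*/3}
  job_A: interval 15, next fire after T=289 is 300
  job_B: interval 11, next fire after T=289 is 297
  job_C: interval 13, next fire after T=289 is 299
  job_E: interval 3, next fire after T=289 is 291
Earliest = 291, winner (lex tiebreak) = job_E

Answer: job_E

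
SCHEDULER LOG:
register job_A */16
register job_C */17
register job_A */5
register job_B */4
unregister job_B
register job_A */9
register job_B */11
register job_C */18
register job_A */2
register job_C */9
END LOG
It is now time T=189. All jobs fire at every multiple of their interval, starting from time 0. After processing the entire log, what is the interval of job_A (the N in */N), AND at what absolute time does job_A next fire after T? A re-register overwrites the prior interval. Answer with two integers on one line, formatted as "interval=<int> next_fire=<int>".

Op 1: register job_A */16 -> active={job_A:*/16}
Op 2: register job_C */17 -> active={job_A:*/16, job_C:*/17}
Op 3: register job_A */5 -> active={job_A:*/5, job_C:*/17}
Op 4: register job_B */4 -> active={job_A:*/5, job_B:*/4, job_C:*/17}
Op 5: unregister job_B -> active={job_A:*/5, job_C:*/17}
Op 6: register job_A */9 -> active={job_A:*/9, job_C:*/17}
Op 7: register job_B */11 -> active={job_A:*/9, job_B:*/11, job_C:*/17}
Op 8: register job_C */18 -> active={job_A:*/9, job_B:*/11, job_C:*/18}
Op 9: register job_A */2 -> active={job_A:*/2, job_B:*/11, job_C:*/18}
Op 10: register job_C */9 -> active={job_A:*/2, job_B:*/11, job_C:*/9}
Final interval of job_A = 2
Next fire of job_A after T=189: (189//2+1)*2 = 190

Answer: interval=2 next_fire=190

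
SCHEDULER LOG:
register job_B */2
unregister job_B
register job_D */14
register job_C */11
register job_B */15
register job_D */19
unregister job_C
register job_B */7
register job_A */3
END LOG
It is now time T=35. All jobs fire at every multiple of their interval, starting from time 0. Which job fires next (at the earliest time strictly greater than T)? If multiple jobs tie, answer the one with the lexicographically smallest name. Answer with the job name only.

Answer: job_A

Derivation:
Op 1: register job_B */2 -> active={job_B:*/2}
Op 2: unregister job_B -> active={}
Op 3: register job_D */14 -> active={job_D:*/14}
Op 4: register job_C */11 -> active={job_C:*/11, job_D:*/14}
Op 5: register job_B */15 -> active={job_B:*/15, job_C:*/11, job_D:*/14}
Op 6: register job_D */19 -> active={job_B:*/15, job_C:*/11, job_D:*/19}
Op 7: unregister job_C -> active={job_B:*/15, job_D:*/19}
Op 8: register job_B */7 -> active={job_B:*/7, job_D:*/19}
Op 9: register job_A */3 -> active={job_A:*/3, job_B:*/7, job_D:*/19}
  job_A: interval 3, next fire after T=35 is 36
  job_B: interval 7, next fire after T=35 is 42
  job_D: interval 19, next fire after T=35 is 38
Earliest = 36, winner (lex tiebreak) = job_A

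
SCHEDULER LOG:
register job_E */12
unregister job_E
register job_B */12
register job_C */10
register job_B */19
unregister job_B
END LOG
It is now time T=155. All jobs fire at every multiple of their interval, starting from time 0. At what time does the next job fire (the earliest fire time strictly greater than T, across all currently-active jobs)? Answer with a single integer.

Answer: 160

Derivation:
Op 1: register job_E */12 -> active={job_E:*/12}
Op 2: unregister job_E -> active={}
Op 3: register job_B */12 -> active={job_B:*/12}
Op 4: register job_C */10 -> active={job_B:*/12, job_C:*/10}
Op 5: register job_B */19 -> active={job_B:*/19, job_C:*/10}
Op 6: unregister job_B -> active={job_C:*/10}
  job_C: interval 10, next fire after T=155 is 160
Earliest fire time = 160 (job job_C)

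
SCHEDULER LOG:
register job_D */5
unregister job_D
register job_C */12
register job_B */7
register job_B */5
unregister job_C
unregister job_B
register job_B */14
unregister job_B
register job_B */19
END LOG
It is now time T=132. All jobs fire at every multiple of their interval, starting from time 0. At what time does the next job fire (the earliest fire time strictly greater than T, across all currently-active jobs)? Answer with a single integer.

Op 1: register job_D */5 -> active={job_D:*/5}
Op 2: unregister job_D -> active={}
Op 3: register job_C */12 -> active={job_C:*/12}
Op 4: register job_B */7 -> active={job_B:*/7, job_C:*/12}
Op 5: register job_B */5 -> active={job_B:*/5, job_C:*/12}
Op 6: unregister job_C -> active={job_B:*/5}
Op 7: unregister job_B -> active={}
Op 8: register job_B */14 -> active={job_B:*/14}
Op 9: unregister job_B -> active={}
Op 10: register job_B */19 -> active={job_B:*/19}
  job_B: interval 19, next fire after T=132 is 133
Earliest fire time = 133 (job job_B)

Answer: 133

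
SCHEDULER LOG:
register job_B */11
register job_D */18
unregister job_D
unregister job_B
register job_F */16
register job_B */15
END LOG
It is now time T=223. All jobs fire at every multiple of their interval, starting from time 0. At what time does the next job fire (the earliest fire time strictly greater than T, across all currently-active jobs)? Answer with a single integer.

Answer: 224

Derivation:
Op 1: register job_B */11 -> active={job_B:*/11}
Op 2: register job_D */18 -> active={job_B:*/11, job_D:*/18}
Op 3: unregister job_D -> active={job_B:*/11}
Op 4: unregister job_B -> active={}
Op 5: register job_F */16 -> active={job_F:*/16}
Op 6: register job_B */15 -> active={job_B:*/15, job_F:*/16}
  job_B: interval 15, next fire after T=223 is 225
  job_F: interval 16, next fire after T=223 is 224
Earliest fire time = 224 (job job_F)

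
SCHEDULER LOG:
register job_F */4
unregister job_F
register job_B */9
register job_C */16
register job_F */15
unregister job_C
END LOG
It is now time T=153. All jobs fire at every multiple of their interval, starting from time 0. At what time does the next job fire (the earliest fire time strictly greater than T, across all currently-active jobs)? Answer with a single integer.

Op 1: register job_F */4 -> active={job_F:*/4}
Op 2: unregister job_F -> active={}
Op 3: register job_B */9 -> active={job_B:*/9}
Op 4: register job_C */16 -> active={job_B:*/9, job_C:*/16}
Op 5: register job_F */15 -> active={job_B:*/9, job_C:*/16, job_F:*/15}
Op 6: unregister job_C -> active={job_B:*/9, job_F:*/15}
  job_B: interval 9, next fire after T=153 is 162
  job_F: interval 15, next fire after T=153 is 165
Earliest fire time = 162 (job job_B)

Answer: 162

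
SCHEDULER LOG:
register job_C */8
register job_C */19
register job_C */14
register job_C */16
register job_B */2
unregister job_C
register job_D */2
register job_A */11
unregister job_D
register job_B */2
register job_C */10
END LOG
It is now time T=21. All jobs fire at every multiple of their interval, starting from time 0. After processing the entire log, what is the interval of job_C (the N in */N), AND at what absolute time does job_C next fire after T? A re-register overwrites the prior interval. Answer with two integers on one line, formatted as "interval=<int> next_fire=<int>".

Op 1: register job_C */8 -> active={job_C:*/8}
Op 2: register job_C */19 -> active={job_C:*/19}
Op 3: register job_C */14 -> active={job_C:*/14}
Op 4: register job_C */16 -> active={job_C:*/16}
Op 5: register job_B */2 -> active={job_B:*/2, job_C:*/16}
Op 6: unregister job_C -> active={job_B:*/2}
Op 7: register job_D */2 -> active={job_B:*/2, job_D:*/2}
Op 8: register job_A */11 -> active={job_A:*/11, job_B:*/2, job_D:*/2}
Op 9: unregister job_D -> active={job_A:*/11, job_B:*/2}
Op 10: register job_B */2 -> active={job_A:*/11, job_B:*/2}
Op 11: register job_C */10 -> active={job_A:*/11, job_B:*/2, job_C:*/10}
Final interval of job_C = 10
Next fire of job_C after T=21: (21//10+1)*10 = 30

Answer: interval=10 next_fire=30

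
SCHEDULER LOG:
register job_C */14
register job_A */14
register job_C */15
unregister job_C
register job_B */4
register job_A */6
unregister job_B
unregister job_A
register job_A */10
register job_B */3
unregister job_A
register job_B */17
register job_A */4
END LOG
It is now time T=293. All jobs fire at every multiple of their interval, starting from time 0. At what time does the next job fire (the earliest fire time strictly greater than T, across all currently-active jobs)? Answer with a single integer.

Op 1: register job_C */14 -> active={job_C:*/14}
Op 2: register job_A */14 -> active={job_A:*/14, job_C:*/14}
Op 3: register job_C */15 -> active={job_A:*/14, job_C:*/15}
Op 4: unregister job_C -> active={job_A:*/14}
Op 5: register job_B */4 -> active={job_A:*/14, job_B:*/4}
Op 6: register job_A */6 -> active={job_A:*/6, job_B:*/4}
Op 7: unregister job_B -> active={job_A:*/6}
Op 8: unregister job_A -> active={}
Op 9: register job_A */10 -> active={job_A:*/10}
Op 10: register job_B */3 -> active={job_A:*/10, job_B:*/3}
Op 11: unregister job_A -> active={job_B:*/3}
Op 12: register job_B */17 -> active={job_B:*/17}
Op 13: register job_A */4 -> active={job_A:*/4, job_B:*/17}
  job_A: interval 4, next fire after T=293 is 296
  job_B: interval 17, next fire after T=293 is 306
Earliest fire time = 296 (job job_A)

Answer: 296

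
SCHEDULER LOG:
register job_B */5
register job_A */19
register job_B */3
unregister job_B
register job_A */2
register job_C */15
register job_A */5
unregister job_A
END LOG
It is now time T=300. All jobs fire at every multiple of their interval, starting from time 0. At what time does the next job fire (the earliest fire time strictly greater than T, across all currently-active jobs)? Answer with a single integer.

Answer: 315

Derivation:
Op 1: register job_B */5 -> active={job_B:*/5}
Op 2: register job_A */19 -> active={job_A:*/19, job_B:*/5}
Op 3: register job_B */3 -> active={job_A:*/19, job_B:*/3}
Op 4: unregister job_B -> active={job_A:*/19}
Op 5: register job_A */2 -> active={job_A:*/2}
Op 6: register job_C */15 -> active={job_A:*/2, job_C:*/15}
Op 7: register job_A */5 -> active={job_A:*/5, job_C:*/15}
Op 8: unregister job_A -> active={job_C:*/15}
  job_C: interval 15, next fire after T=300 is 315
Earliest fire time = 315 (job job_C)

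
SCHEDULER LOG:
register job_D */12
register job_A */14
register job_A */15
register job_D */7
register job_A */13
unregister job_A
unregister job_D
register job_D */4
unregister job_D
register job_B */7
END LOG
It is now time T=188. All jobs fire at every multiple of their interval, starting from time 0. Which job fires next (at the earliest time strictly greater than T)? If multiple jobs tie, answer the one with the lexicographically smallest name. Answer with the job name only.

Answer: job_B

Derivation:
Op 1: register job_D */12 -> active={job_D:*/12}
Op 2: register job_A */14 -> active={job_A:*/14, job_D:*/12}
Op 3: register job_A */15 -> active={job_A:*/15, job_D:*/12}
Op 4: register job_D */7 -> active={job_A:*/15, job_D:*/7}
Op 5: register job_A */13 -> active={job_A:*/13, job_D:*/7}
Op 6: unregister job_A -> active={job_D:*/7}
Op 7: unregister job_D -> active={}
Op 8: register job_D */4 -> active={job_D:*/4}
Op 9: unregister job_D -> active={}
Op 10: register job_B */7 -> active={job_B:*/7}
  job_B: interval 7, next fire after T=188 is 189
Earliest = 189, winner (lex tiebreak) = job_B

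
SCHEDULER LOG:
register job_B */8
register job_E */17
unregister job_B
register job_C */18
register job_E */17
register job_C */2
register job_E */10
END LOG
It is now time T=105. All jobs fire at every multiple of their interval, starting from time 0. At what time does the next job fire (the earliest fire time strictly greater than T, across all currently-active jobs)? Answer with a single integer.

Answer: 106

Derivation:
Op 1: register job_B */8 -> active={job_B:*/8}
Op 2: register job_E */17 -> active={job_B:*/8, job_E:*/17}
Op 3: unregister job_B -> active={job_E:*/17}
Op 4: register job_C */18 -> active={job_C:*/18, job_E:*/17}
Op 5: register job_E */17 -> active={job_C:*/18, job_E:*/17}
Op 6: register job_C */2 -> active={job_C:*/2, job_E:*/17}
Op 7: register job_E */10 -> active={job_C:*/2, job_E:*/10}
  job_C: interval 2, next fire after T=105 is 106
  job_E: interval 10, next fire after T=105 is 110
Earliest fire time = 106 (job job_C)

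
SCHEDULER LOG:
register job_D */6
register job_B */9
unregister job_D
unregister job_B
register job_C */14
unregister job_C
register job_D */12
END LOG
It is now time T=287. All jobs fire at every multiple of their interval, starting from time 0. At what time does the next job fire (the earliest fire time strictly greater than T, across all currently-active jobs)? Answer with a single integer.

Op 1: register job_D */6 -> active={job_D:*/6}
Op 2: register job_B */9 -> active={job_B:*/9, job_D:*/6}
Op 3: unregister job_D -> active={job_B:*/9}
Op 4: unregister job_B -> active={}
Op 5: register job_C */14 -> active={job_C:*/14}
Op 6: unregister job_C -> active={}
Op 7: register job_D */12 -> active={job_D:*/12}
  job_D: interval 12, next fire after T=287 is 288
Earliest fire time = 288 (job job_D)

Answer: 288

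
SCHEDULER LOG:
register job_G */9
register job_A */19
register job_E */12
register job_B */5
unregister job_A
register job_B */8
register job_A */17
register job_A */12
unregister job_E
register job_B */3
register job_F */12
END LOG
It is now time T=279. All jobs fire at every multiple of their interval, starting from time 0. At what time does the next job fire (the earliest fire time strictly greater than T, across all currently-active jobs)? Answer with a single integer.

Answer: 282

Derivation:
Op 1: register job_G */9 -> active={job_G:*/9}
Op 2: register job_A */19 -> active={job_A:*/19, job_G:*/9}
Op 3: register job_E */12 -> active={job_A:*/19, job_E:*/12, job_G:*/9}
Op 4: register job_B */5 -> active={job_A:*/19, job_B:*/5, job_E:*/12, job_G:*/9}
Op 5: unregister job_A -> active={job_B:*/5, job_E:*/12, job_G:*/9}
Op 6: register job_B */8 -> active={job_B:*/8, job_E:*/12, job_G:*/9}
Op 7: register job_A */17 -> active={job_A:*/17, job_B:*/8, job_E:*/12, job_G:*/9}
Op 8: register job_A */12 -> active={job_A:*/12, job_B:*/8, job_E:*/12, job_G:*/9}
Op 9: unregister job_E -> active={job_A:*/12, job_B:*/8, job_G:*/9}
Op 10: register job_B */3 -> active={job_A:*/12, job_B:*/3, job_G:*/9}
Op 11: register job_F */12 -> active={job_A:*/12, job_B:*/3, job_F:*/12, job_G:*/9}
  job_A: interval 12, next fire after T=279 is 288
  job_B: interval 3, next fire after T=279 is 282
  job_F: interval 12, next fire after T=279 is 288
  job_G: interval 9, next fire after T=279 is 288
Earliest fire time = 282 (job job_B)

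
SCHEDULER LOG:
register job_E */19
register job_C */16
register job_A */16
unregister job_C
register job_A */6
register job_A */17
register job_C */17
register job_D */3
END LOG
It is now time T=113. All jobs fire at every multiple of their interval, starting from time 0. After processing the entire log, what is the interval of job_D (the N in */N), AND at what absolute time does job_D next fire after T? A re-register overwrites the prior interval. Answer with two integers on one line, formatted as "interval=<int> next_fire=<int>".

Op 1: register job_E */19 -> active={job_E:*/19}
Op 2: register job_C */16 -> active={job_C:*/16, job_E:*/19}
Op 3: register job_A */16 -> active={job_A:*/16, job_C:*/16, job_E:*/19}
Op 4: unregister job_C -> active={job_A:*/16, job_E:*/19}
Op 5: register job_A */6 -> active={job_A:*/6, job_E:*/19}
Op 6: register job_A */17 -> active={job_A:*/17, job_E:*/19}
Op 7: register job_C */17 -> active={job_A:*/17, job_C:*/17, job_E:*/19}
Op 8: register job_D */3 -> active={job_A:*/17, job_C:*/17, job_D:*/3, job_E:*/19}
Final interval of job_D = 3
Next fire of job_D after T=113: (113//3+1)*3 = 114

Answer: interval=3 next_fire=114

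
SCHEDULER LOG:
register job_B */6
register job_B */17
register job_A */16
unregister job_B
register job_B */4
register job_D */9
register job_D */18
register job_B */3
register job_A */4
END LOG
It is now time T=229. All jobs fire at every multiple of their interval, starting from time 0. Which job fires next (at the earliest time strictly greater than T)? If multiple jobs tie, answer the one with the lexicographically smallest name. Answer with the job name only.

Answer: job_B

Derivation:
Op 1: register job_B */6 -> active={job_B:*/6}
Op 2: register job_B */17 -> active={job_B:*/17}
Op 3: register job_A */16 -> active={job_A:*/16, job_B:*/17}
Op 4: unregister job_B -> active={job_A:*/16}
Op 5: register job_B */4 -> active={job_A:*/16, job_B:*/4}
Op 6: register job_D */9 -> active={job_A:*/16, job_B:*/4, job_D:*/9}
Op 7: register job_D */18 -> active={job_A:*/16, job_B:*/4, job_D:*/18}
Op 8: register job_B */3 -> active={job_A:*/16, job_B:*/3, job_D:*/18}
Op 9: register job_A */4 -> active={job_A:*/4, job_B:*/3, job_D:*/18}
  job_A: interval 4, next fire after T=229 is 232
  job_B: interval 3, next fire after T=229 is 231
  job_D: interval 18, next fire after T=229 is 234
Earliest = 231, winner (lex tiebreak) = job_B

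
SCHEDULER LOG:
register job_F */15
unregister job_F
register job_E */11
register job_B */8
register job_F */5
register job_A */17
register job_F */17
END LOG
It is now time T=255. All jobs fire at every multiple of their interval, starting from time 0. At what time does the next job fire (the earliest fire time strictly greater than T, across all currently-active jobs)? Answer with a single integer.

Op 1: register job_F */15 -> active={job_F:*/15}
Op 2: unregister job_F -> active={}
Op 3: register job_E */11 -> active={job_E:*/11}
Op 4: register job_B */8 -> active={job_B:*/8, job_E:*/11}
Op 5: register job_F */5 -> active={job_B:*/8, job_E:*/11, job_F:*/5}
Op 6: register job_A */17 -> active={job_A:*/17, job_B:*/8, job_E:*/11, job_F:*/5}
Op 7: register job_F */17 -> active={job_A:*/17, job_B:*/8, job_E:*/11, job_F:*/17}
  job_A: interval 17, next fire after T=255 is 272
  job_B: interval 8, next fire after T=255 is 256
  job_E: interval 11, next fire after T=255 is 264
  job_F: interval 17, next fire after T=255 is 272
Earliest fire time = 256 (job job_B)

Answer: 256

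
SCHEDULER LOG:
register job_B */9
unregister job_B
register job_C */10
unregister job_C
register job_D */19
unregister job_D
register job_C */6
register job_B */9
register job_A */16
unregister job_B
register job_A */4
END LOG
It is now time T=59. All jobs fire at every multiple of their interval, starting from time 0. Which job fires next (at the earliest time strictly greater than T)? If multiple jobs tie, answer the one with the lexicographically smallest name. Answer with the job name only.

Answer: job_A

Derivation:
Op 1: register job_B */9 -> active={job_B:*/9}
Op 2: unregister job_B -> active={}
Op 3: register job_C */10 -> active={job_C:*/10}
Op 4: unregister job_C -> active={}
Op 5: register job_D */19 -> active={job_D:*/19}
Op 6: unregister job_D -> active={}
Op 7: register job_C */6 -> active={job_C:*/6}
Op 8: register job_B */9 -> active={job_B:*/9, job_C:*/6}
Op 9: register job_A */16 -> active={job_A:*/16, job_B:*/9, job_C:*/6}
Op 10: unregister job_B -> active={job_A:*/16, job_C:*/6}
Op 11: register job_A */4 -> active={job_A:*/4, job_C:*/6}
  job_A: interval 4, next fire after T=59 is 60
  job_C: interval 6, next fire after T=59 is 60
Earliest = 60, winner (lex tiebreak) = job_A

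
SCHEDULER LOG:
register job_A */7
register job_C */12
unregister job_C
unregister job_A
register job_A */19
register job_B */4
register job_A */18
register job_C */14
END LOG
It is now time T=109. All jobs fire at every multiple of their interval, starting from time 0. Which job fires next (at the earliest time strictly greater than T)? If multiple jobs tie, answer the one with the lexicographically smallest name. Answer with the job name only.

Op 1: register job_A */7 -> active={job_A:*/7}
Op 2: register job_C */12 -> active={job_A:*/7, job_C:*/12}
Op 3: unregister job_C -> active={job_A:*/7}
Op 4: unregister job_A -> active={}
Op 5: register job_A */19 -> active={job_A:*/19}
Op 6: register job_B */4 -> active={job_A:*/19, job_B:*/4}
Op 7: register job_A */18 -> active={job_A:*/18, job_B:*/4}
Op 8: register job_C */14 -> active={job_A:*/18, job_B:*/4, job_C:*/14}
  job_A: interval 18, next fire after T=109 is 126
  job_B: interval 4, next fire after T=109 is 112
  job_C: interval 14, next fire after T=109 is 112
Earliest = 112, winner (lex tiebreak) = job_B

Answer: job_B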